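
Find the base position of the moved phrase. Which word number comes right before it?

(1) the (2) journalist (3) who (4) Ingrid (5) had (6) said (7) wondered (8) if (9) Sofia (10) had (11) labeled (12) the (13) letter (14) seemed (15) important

6

The displaced element is "the journalist" (word 2).
It is linked across 1 clause boundary (Ø).
It functions as the subject of "wondered", so the gap sits immediately after word 6 ("said").
Base order: Ingrid had said that the journalist wondered if Sofia had labeled the letter.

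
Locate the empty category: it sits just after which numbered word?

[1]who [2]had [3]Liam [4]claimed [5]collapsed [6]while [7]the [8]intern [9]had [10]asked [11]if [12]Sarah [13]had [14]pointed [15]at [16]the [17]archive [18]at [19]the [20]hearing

4

The displaced element is "who" (word 1).
It is linked across 1 clause boundary (Ø).
It functions as the subject of "collapsed", so the gap sits immediately after word 4 ("claimed").
Base order: Liam had claimed who collapsed while the intern had asked if Sarah had pointed at the archive at the hearing.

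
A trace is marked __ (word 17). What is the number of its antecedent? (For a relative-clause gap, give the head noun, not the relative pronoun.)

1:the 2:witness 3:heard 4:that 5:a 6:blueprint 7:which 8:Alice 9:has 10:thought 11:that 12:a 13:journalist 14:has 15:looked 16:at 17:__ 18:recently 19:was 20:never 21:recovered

6

The gap at 17 is the prepositional object of "looked", inside a relative clause.
The relative pronoun is "which" (word 7); it is bound by the head noun immediately before it.
Its filler is the head noun "blueprint", at word 6.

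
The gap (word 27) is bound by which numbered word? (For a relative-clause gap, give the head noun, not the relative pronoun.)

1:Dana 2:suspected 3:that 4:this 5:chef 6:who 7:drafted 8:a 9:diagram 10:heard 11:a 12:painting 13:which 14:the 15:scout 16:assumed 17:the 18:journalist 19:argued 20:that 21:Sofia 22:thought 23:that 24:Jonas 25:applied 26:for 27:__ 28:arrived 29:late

12

The gap at 27 is the prepositional object of "applied", inside a relative clause.
The relative pronoun is "which" (word 13); it is bound by the head noun immediately before it.
Its filler is the head noun "painting", at word 12.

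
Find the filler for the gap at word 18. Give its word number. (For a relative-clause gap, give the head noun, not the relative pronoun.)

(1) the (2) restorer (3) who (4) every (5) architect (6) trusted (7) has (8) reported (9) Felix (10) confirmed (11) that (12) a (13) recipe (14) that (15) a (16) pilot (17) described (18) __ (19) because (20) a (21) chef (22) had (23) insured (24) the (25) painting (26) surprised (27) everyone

The gap at 18 is the object of "described", inside a relative clause.
The relative pronoun is "that" (word 14); it is bound by the head noun immediately before it.
Its filler is the head noun "recipe", at word 13.

13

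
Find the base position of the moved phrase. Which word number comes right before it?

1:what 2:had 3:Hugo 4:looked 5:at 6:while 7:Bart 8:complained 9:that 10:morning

The displaced element is "what" (word 1).
It functions as the object of the preposition "at" of "looked", so the gap sits immediately after word 5 ("at").
Base order: Hugo had looked at what while Bart complained that morning.

5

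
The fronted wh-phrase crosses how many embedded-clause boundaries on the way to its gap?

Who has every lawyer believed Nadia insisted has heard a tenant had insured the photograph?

"who" is extracted from the subject of "heard".
Boundaries crossed, outermost first: [Ø], [Ø] — 2 in total.

2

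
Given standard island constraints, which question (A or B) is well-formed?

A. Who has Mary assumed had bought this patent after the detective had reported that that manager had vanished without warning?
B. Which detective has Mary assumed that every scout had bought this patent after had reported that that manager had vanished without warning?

A

In B, the wh-phrase is extracted from inside an adjunct island (introduced by "after"), which blocks movement.
In A, the extraction path crosses only that-complement boundaries, which are transparent.
So A is grammatical.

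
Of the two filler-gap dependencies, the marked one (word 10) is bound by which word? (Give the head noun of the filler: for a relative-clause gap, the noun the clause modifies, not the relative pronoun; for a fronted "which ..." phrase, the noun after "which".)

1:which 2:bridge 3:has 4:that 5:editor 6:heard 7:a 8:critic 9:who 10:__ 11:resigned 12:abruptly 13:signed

The marked gap is inside the relative clause, the subject of "resigned".
Its filler is the head noun "critic" (via "who"), at word 8.
(The other dependency links word 2 to a gap after word 13.)

8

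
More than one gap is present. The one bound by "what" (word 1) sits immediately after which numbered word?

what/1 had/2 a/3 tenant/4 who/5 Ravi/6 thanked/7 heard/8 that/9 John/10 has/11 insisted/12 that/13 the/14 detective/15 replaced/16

The displaced element is "what" (word 1).
It is linked across 2 clause boundaries (that → that).
It functions as the direct object of "replaced", so the gap sits immediately after word 16 ("replaced").
Base order: A tenant who Ravi thanked had heard that John has insisted that the detective replaced what.

16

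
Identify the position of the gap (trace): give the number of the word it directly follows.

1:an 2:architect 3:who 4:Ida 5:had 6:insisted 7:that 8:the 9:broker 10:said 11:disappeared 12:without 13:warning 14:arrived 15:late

The displaced element is "an architect" (word 2).
It is linked across 2 clause boundaries (that → Ø).
It functions as the subject of "disappeared", so the gap sits immediately after word 10 ("said").
Base order: Ida had insisted that the broker said an architect disappeared without warning.

10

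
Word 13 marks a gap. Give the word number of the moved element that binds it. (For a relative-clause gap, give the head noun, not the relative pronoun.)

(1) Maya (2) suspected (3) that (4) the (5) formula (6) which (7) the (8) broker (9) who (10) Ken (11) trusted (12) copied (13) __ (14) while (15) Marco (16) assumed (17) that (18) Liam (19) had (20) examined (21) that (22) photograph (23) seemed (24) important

5

The gap at 13 is the object of "copied", inside a relative clause.
The relative pronoun is "which" (word 6); it is bound by the head noun immediately before it.
Its filler is the head noun "formula", at word 5.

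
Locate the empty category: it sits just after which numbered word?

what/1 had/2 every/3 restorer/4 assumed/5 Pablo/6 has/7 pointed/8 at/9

The displaced element is "what" (word 1).
It is linked across 1 clause boundary (Ø).
It functions as the object of the preposition "at" of "pointed", so the gap sits immediately after word 9 ("at").
Base order: Every restorer had assumed Pablo has pointed at what.

9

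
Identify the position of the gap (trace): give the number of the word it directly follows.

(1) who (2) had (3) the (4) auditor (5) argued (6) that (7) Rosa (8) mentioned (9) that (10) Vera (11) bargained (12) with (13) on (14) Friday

12

The displaced element is "who" (word 1).
It is linked across 2 clause boundaries (that → that).
It functions as the object of the preposition "with" of "bargained", so the gap sits immediately after word 12 ("with").
Base order: The auditor had argued that Rosa mentioned that Vera bargained with who on Friday.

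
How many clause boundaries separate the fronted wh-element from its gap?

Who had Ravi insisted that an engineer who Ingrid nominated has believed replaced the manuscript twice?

"who" is extracted from the subject of "replaced".
Boundaries crossed, outermost first: [that], [Ø] — 2 in total.

2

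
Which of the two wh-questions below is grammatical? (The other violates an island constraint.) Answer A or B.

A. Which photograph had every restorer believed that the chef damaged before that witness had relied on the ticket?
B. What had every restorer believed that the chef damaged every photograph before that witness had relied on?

In B, the wh-phrase is extracted from inside an adjunct island (introduced by "before"), which blocks movement.
In A, the extraction path crosses only that-complement boundaries, which are transparent.
So A is grammatical.

A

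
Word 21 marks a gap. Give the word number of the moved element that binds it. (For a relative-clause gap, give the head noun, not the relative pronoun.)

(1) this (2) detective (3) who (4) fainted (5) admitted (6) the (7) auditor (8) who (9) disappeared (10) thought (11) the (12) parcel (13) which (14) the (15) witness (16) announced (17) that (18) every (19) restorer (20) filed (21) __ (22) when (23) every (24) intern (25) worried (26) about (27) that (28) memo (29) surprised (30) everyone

The gap at 21 is the object of "filed", inside a relative clause.
The relative pronoun is "which" (word 13); it is bound by the head noun immediately before it.
Its filler is the head noun "parcel", at word 12.

12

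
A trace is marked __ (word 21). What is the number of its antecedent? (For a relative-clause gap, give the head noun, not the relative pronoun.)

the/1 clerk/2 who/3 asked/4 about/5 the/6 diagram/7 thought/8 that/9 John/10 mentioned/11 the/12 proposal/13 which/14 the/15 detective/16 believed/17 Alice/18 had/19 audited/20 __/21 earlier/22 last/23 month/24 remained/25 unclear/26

The gap at 21 is the object of "audited", inside a relative clause.
The relative pronoun is "which" (word 14); it is bound by the head noun immediately before it.
Its filler is the head noun "proposal", at word 13.

13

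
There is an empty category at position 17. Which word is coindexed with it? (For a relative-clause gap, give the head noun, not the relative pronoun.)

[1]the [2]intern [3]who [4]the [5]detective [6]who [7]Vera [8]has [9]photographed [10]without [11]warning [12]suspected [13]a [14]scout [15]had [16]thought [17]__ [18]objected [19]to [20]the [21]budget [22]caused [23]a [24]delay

The gap at 17 is the subject of "objected", inside a relative clause.
The relative pronoun is "who" (word 3); it is bound by the head noun immediately before it.
Its filler is the head noun "intern", at word 2.

2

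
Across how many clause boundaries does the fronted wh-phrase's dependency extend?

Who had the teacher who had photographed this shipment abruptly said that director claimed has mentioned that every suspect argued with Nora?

"who" is extracted from the subject of "mentioned".
Boundaries crossed, outermost first: [Ø], [Ø] — 2 in total.

2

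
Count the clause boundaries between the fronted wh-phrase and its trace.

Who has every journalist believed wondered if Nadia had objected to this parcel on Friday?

"who" is extracted from the subject of "wondered".
Boundaries crossed, outermost first: [Ø] — 1 in total.

1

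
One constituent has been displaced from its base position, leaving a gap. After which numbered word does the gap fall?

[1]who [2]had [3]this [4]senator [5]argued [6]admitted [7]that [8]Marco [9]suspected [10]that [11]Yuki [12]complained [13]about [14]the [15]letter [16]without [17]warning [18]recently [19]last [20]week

The displaced element is "who" (word 1).
It is linked across 1 clause boundary (Ø).
It functions as the subject of "admitted", so the gap sits immediately after word 5 ("argued").
Base order: This senator had argued that who admitted that Marco suspected that Yuki complained about the letter without warning recently last week.

5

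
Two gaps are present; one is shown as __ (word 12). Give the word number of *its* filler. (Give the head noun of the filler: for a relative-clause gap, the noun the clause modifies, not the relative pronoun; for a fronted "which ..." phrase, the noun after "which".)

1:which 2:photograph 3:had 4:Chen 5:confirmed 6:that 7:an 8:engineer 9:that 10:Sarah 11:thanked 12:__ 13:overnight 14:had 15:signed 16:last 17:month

The marked gap is inside the relative clause, the direct object of "thanked".
Its filler is the head noun "engineer" (via "that"), at word 8.
(The other dependency links word 2 to a gap after word 15.)

8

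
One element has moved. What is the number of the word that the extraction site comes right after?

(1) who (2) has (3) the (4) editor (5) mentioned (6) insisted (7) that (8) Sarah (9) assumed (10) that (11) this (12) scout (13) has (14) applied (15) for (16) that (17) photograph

5

The displaced element is "who" (word 1).
It is linked across 1 clause boundary (Ø).
It functions as the subject of "insisted", so the gap sits immediately after word 5 ("mentioned").
Base order: The editor has mentioned that who insisted that Sarah assumed that this scout has applied for that photograph.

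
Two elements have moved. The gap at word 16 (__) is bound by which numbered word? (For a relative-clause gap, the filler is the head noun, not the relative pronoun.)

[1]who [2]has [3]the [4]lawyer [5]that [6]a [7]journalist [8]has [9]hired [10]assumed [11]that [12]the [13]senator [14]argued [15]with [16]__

The marked gap is the object of the preposition "with" of "argued".
Its filler is the fronted wh-phrase "who", at word 1.
(The other dependency links word 4 to a gap after word 9.)

1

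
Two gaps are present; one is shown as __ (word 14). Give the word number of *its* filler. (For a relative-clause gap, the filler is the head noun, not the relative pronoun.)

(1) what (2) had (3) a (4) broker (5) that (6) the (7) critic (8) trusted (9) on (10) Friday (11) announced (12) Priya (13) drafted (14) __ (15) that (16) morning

The marked gap is the direct object of "drafted".
Its filler is the fronted wh-phrase "what", at word 1.
(The other dependency links word 4 to a gap after word 8.)

1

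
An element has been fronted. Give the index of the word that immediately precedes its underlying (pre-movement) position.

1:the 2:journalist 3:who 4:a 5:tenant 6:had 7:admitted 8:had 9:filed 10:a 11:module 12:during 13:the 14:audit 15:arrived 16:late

7

The displaced element is "the journalist" (word 2).
It is linked across 1 clause boundary (Ø).
It functions as the subject of "filed", so the gap sits immediately after word 7 ("admitted").
Base order: A tenant had admitted that the journalist had filed a module during the audit.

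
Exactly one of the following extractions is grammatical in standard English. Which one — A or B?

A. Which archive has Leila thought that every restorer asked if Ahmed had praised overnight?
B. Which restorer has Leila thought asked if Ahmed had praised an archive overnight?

B

In A, the wh-phrase is extracted from inside a wh-island (introduced by "if"), which blocks movement.
In B, the extraction path crosses only that-complement boundaries, which are transparent.
So B is grammatical.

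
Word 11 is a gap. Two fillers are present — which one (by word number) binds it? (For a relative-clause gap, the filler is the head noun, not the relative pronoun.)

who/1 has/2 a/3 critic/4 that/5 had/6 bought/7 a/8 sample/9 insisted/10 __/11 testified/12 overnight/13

1

The marked gap is the subject of "testified".
Its filler is the fronted wh-phrase "who", at word 1.
(The other dependency links word 4 to a gap after word 5.)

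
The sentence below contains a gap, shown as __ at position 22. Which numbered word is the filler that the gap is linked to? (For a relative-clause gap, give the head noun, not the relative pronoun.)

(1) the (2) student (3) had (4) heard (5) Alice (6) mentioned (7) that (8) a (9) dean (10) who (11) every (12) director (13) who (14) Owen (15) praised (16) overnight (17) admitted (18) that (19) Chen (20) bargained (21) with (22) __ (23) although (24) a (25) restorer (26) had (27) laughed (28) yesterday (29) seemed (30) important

The gap at 22 is the prepositional object of "bargained", inside a relative clause.
The relative pronoun is "who" (word 10); it is bound by the head noun immediately before it.
Its filler is the head noun "dean", at word 9.

9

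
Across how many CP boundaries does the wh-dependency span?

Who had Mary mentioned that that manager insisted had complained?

"who" is extracted from the subject of "complained".
Boundaries crossed, outermost first: [that], [Ø] — 2 in total.

2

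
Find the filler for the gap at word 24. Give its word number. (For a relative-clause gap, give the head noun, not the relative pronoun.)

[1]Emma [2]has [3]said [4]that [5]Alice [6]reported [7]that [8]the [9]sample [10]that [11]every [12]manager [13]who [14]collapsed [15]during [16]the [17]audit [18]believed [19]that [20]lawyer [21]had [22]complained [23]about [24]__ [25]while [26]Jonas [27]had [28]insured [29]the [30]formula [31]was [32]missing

9

The gap at 24 is the prepositional object of "complained", inside a relative clause.
The relative pronoun is "that" (word 10); it is bound by the head noun immediately before it.
Its filler is the head noun "sample", at word 9.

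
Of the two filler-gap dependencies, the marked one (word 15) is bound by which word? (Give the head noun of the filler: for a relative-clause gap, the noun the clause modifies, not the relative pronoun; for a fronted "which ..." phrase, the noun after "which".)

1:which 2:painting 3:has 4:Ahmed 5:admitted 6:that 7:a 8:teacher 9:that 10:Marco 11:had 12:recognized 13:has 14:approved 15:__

2

The marked gap is the direct object of "approved".
Its filler is the fronted wh-phrase "which painting", at word 2.
(The other dependency links word 8 to a gap after word 12.)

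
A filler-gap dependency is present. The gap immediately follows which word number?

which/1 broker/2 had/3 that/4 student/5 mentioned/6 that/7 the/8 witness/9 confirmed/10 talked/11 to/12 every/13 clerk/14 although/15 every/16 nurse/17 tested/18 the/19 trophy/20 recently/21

10

The displaced element is "which broker" (word 2).
It is linked across 2 clause boundaries (that → Ø).
It functions as the subject of "talked", so the gap sits immediately after word 10 ("confirmed").
Base order: That student had mentioned that the witness confirmed which broker talked to every clerk although every nurse tested the trophy recently.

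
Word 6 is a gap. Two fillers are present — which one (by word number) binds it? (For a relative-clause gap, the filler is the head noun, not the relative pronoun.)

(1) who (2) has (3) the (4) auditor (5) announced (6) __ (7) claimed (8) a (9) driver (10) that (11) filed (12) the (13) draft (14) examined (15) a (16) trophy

1

The marked gap is the subject of "claimed".
Its filler is the fronted wh-phrase "who", at word 1.
(The other dependency links word 9 to a gap after word 10.)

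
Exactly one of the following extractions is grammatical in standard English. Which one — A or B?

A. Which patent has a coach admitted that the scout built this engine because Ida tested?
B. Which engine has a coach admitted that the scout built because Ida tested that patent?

In A, the wh-phrase is extracted from inside an adjunct island (introduced by "because"), which blocks movement.
In B, the extraction path crosses only that-complement boundaries, which are transparent.
So B is grammatical.

B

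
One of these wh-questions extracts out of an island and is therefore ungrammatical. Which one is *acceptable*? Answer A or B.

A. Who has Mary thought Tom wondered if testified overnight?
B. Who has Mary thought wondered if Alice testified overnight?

B

In A, the wh-phrase is extracted from inside a wh-island (introduced by "if"), which blocks movement.
In B, the extraction path crosses only that-complement boundaries, which are transparent.
So B is grammatical.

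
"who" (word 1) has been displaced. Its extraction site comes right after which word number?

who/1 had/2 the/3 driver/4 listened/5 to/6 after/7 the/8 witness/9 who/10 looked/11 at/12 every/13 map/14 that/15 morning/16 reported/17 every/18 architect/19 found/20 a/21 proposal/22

The displaced element is "who" (word 1).
It functions as the object of the preposition "to" of "listened", so the gap sits immediately after word 6 ("to").
Base order: The driver had listened to who after the witness who looked at every map that morning reported every architect found a proposal.

6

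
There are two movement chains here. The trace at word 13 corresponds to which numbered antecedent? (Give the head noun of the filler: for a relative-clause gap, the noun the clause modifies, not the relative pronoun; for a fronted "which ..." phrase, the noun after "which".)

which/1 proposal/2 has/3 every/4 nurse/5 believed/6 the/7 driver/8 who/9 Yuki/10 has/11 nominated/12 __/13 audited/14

The marked gap is inside the relative clause, the direct object of "nominated".
Its filler is the head noun "driver" (via "who"), at word 8.
(The other dependency links word 2 to a gap after word 14.)

8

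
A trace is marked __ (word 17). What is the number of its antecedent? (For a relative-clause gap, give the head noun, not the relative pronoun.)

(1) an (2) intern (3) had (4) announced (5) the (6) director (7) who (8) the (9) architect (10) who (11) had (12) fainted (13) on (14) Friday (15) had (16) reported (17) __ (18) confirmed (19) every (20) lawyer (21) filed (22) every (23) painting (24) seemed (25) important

The gap at 17 is the subject of "confirmed", inside a relative clause.
The relative pronoun is "who" (word 7); it is bound by the head noun immediately before it.
Its filler is the head noun "director", at word 6.

6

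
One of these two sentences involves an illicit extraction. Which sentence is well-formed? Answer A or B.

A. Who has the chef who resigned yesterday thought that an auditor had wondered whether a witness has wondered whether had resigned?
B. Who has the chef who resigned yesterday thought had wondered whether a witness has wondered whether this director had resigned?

B

In A, the wh-phrase is extracted from inside a wh-island (introduced by "whether"), which blocks movement.
In B, the extraction path crosses only that-complement boundaries, which are transparent.
So B is grammatical.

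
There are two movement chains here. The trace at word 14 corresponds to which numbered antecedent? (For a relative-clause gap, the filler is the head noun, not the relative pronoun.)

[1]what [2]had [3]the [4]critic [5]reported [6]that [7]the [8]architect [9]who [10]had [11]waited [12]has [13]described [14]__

1

The marked gap is the direct object of "described".
Its filler is the fronted wh-phrase "what", at word 1.
(The other dependency links word 8 to a gap after word 9.)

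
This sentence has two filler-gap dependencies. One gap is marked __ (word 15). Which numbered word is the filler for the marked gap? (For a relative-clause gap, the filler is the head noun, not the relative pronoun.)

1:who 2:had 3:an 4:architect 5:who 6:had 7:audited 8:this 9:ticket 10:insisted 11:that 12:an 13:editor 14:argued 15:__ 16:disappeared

The marked gap is the subject of "disappeared".
Its filler is the fronted wh-phrase "who", at word 1.
(The other dependency links word 4 to a gap after word 5.)

1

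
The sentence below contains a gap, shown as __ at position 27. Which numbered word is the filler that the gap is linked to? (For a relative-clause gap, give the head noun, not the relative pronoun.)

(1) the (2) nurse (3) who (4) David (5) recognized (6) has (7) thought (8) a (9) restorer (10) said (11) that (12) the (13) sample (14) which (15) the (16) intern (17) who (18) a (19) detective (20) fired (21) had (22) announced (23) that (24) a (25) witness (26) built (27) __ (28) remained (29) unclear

13

The gap at 27 is the object of "built", inside a relative clause.
The relative pronoun is "which" (word 14); it is bound by the head noun immediately before it.
Its filler is the head noun "sample", at word 13.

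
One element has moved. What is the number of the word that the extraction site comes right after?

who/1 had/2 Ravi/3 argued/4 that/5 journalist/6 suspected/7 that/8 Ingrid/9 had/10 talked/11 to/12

The displaced element is "who" (word 1).
It is linked across 2 clause boundaries (Ø → that).
It functions as the object of the preposition "to" of "talked", so the gap sits immediately after word 12 ("to").
Base order: Ravi had argued that journalist suspected that Ingrid had talked to who.

12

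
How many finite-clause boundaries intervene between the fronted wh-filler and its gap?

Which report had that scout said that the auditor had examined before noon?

"which report" is extracted from the object of "examined".
Boundaries crossed, outermost first: [that] — 1 in total.

1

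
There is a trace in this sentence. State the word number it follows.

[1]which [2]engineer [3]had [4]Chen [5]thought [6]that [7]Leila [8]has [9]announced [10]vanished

The displaced element is "which engineer" (word 2).
It is linked across 2 clause boundaries (that → Ø).
It functions as the subject of "vanished", so the gap sits immediately after word 9 ("announced").
Base order: Chen had thought that Leila has announced that which engineer vanished.

9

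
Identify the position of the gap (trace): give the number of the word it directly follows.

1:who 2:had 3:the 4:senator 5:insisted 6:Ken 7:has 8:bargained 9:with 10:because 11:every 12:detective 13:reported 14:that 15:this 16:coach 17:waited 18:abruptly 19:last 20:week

9

The displaced element is "who" (word 1).
It is linked across 1 clause boundary (Ø).
It functions as the object of the preposition "with" of "bargained", so the gap sits immediately after word 9 ("with").
Base order: The senator had insisted Ken has bargained with who because every detective reported that this coach waited abruptly last week.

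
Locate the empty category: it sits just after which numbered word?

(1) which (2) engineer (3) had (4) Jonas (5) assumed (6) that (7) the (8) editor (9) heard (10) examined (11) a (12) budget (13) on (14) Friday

The displaced element is "which engineer" (word 2).
It is linked across 2 clause boundaries (that → Ø).
It functions as the subject of "examined", so the gap sits immediately after word 9 ("heard").
Base order: Jonas had assumed that the editor heard that which engineer examined a budget on Friday.

9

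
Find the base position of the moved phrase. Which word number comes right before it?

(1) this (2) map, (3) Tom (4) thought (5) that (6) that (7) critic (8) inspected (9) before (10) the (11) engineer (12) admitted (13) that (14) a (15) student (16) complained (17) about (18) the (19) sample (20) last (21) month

8

The displaced element is "this map" (word 2).
It is linked across 1 clause boundary (that).
It functions as the direct object of "inspected", so the gap sits immediately after word 8 ("inspected").
Base order: Tom thought that that critic inspected this map before the engineer admitted that a student complained about the sample last month.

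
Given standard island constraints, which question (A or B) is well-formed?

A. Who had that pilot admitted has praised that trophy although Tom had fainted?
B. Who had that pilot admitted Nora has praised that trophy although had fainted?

A

In B, the wh-phrase is extracted from inside an adjunct island (introduced by "although"), which blocks movement.
In A, the extraction path crosses only that-complement boundaries, which are transparent.
So A is grammatical.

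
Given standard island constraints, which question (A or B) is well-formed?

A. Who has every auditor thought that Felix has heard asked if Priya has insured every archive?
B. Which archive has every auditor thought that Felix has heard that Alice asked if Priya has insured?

A

In B, the wh-phrase is extracted from inside a wh-island (introduced by "if"), which blocks movement.
In A, the extraction path crosses only that-complement boundaries, which are transparent.
So A is grammatical.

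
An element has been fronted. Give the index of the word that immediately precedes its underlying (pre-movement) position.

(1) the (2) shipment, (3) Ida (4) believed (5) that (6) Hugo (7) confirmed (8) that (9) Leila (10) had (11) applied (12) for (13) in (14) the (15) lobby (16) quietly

The displaced element is "the shipment" (word 2).
It is linked across 2 clause boundaries (that → that).
It functions as the object of the preposition "for" of "applied", so the gap sits immediately after word 12 ("for").
Base order: Ida believed that Hugo confirmed that Leila had applied for the shipment in the lobby quietly.

12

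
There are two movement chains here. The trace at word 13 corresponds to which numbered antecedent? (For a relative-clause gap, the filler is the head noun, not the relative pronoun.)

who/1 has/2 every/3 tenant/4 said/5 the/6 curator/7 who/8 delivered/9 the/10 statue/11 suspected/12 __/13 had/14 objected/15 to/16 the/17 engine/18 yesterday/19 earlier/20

The marked gap is the subject of "objected".
Its filler is the fronted wh-phrase "who", at word 1.
(The other dependency links word 7 to a gap after word 8.)

1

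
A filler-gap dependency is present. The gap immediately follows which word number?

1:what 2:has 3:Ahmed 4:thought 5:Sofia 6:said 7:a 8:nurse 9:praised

9

The displaced element is "what" (word 1).
It is linked across 2 clause boundaries (Ø → Ø).
It functions as the direct object of "praised", so the gap sits immediately after word 9 ("praised").
Base order: Ahmed has thought Sofia said a nurse praised what.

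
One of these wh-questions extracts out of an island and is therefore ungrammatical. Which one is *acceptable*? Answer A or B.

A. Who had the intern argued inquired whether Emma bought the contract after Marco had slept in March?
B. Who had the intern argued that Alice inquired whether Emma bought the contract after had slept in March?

A

In B, the wh-phrase is extracted from inside a wh-island (introduced by "whether"), which blocks movement.
In A, the extraction path crosses only that-complement boundaries, which are transparent.
So A is grammatical.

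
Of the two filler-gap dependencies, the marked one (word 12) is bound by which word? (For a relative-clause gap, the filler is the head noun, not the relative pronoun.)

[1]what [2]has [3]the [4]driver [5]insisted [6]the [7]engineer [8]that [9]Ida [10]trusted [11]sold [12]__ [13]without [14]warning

1

The marked gap is the direct object of "sold".
Its filler is the fronted wh-phrase "what", at word 1.
(The other dependency links word 7 to a gap after word 10.)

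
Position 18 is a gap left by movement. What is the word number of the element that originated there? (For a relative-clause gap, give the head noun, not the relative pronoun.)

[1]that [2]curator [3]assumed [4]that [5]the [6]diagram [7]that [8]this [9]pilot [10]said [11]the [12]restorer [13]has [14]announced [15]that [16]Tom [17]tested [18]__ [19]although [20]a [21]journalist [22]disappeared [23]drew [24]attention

The gap at 18 is the object of "tested", inside a relative clause.
The relative pronoun is "that" (word 7); it is bound by the head noun immediately before it.
Its filler is the head noun "diagram", at word 6.

6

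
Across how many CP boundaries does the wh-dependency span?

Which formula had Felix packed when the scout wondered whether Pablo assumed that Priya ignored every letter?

"which formula" originates inside the matrix clause — no clause boundary is crossed.

0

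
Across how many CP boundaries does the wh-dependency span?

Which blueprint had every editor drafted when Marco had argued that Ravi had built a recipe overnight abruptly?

0

"which blueprint" originates inside the matrix clause — no clause boundary is crossed.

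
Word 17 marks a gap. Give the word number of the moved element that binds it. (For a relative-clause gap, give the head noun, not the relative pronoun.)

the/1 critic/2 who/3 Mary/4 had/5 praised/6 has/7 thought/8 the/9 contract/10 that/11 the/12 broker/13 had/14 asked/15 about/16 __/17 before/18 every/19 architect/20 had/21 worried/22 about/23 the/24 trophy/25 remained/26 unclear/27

The gap at 17 is the prepositional object of "asked", inside a relative clause.
The relative pronoun is "that" (word 11); it is bound by the head noun immediately before it.
Its filler is the head noun "contract", at word 10.

10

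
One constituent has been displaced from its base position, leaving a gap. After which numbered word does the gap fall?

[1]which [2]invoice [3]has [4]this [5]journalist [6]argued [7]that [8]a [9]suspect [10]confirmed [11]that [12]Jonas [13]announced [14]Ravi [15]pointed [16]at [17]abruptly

The displaced element is "which invoice" (word 2).
It is linked across 3 clause boundaries (that → that → Ø).
It functions as the object of the preposition "at" of "pointed", so the gap sits immediately after word 16 ("at").
Base order: This journalist has argued that a suspect confirmed that Jonas announced Ravi pointed at which invoice abruptly.

16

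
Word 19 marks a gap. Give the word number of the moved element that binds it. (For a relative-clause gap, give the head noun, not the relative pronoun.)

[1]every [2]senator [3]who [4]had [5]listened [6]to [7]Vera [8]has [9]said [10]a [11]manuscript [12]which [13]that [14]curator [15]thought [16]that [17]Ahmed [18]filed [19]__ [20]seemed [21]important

11

The gap at 19 is the object of "filed", inside a relative clause.
The relative pronoun is "which" (word 12); it is bound by the head noun immediately before it.
Its filler is the head noun "manuscript", at word 11.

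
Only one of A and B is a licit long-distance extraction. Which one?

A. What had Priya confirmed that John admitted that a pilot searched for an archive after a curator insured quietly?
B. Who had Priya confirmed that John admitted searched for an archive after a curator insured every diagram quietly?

In A, the wh-phrase is extracted from inside an adjunct island (introduced by "after"), which blocks movement.
In B, the extraction path crosses only that-complement boundaries, which are transparent.
So B is grammatical.

B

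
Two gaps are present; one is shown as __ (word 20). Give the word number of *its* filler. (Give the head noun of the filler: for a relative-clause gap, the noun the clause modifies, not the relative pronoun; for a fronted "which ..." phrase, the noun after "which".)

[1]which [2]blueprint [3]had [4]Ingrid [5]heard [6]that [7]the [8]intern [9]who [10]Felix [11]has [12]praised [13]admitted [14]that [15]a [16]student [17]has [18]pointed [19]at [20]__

The marked gap is the object of the preposition "at" of "pointed".
Its filler is the fronted wh-phrase "which blueprint", at word 2.
(The other dependency links word 8 to a gap after word 12.)

2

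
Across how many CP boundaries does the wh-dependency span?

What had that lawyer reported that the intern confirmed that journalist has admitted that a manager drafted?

"what" is extracted from the object of "drafted".
Boundaries crossed, outermost first: [that], [Ø], [that] — 3 in total.

3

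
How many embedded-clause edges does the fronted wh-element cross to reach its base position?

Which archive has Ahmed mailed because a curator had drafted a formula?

"which archive" originates inside the matrix clause — no clause boundary is crossed.

0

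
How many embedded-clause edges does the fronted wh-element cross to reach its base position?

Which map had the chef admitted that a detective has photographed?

1

"which map" is extracted from the object of "photographed".
Boundaries crossed, outermost first: [that] — 1 in total.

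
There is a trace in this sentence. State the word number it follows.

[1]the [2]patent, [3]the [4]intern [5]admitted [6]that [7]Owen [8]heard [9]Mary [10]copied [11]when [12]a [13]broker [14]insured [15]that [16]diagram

The displaced element is "the patent" (word 2).
It is linked across 2 clause boundaries (that → Ø).
It functions as the direct object of "copied", so the gap sits immediately after word 10 ("copied").
Base order: The intern admitted that Owen heard Mary copied the patent when a broker insured that diagram.

10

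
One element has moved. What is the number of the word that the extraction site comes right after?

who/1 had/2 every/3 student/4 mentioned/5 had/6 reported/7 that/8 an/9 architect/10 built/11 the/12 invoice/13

5

The displaced element is "who" (word 1).
It is linked across 1 clause boundary (Ø).
It functions as the subject of "reported", so the gap sits immediately after word 5 ("mentioned").
Base order: Every student had mentioned that who had reported that an architect built the invoice.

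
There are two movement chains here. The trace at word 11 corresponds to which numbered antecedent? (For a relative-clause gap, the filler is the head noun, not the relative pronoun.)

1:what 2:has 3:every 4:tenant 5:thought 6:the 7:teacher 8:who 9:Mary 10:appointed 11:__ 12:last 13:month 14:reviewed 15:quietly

The marked gap is inside the relative clause, the direct object of "appointed".
Its filler is the head noun "teacher" (via "who"), at word 7.
(The other dependency links word 1 to a gap after word 14.)

7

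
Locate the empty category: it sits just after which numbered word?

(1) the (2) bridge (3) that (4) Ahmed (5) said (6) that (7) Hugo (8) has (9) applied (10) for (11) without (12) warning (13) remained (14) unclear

The displaced element is "the bridge" (word 2).
It is linked across 1 clause boundary (that).
It functions as the object of the preposition "for" of "applied", so the gap sits immediately after word 10 ("for").
Base order: Ahmed said that Hugo has applied for the bridge without warning.

10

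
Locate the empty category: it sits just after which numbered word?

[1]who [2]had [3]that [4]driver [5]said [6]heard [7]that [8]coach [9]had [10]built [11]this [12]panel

5

The displaced element is "who" (word 1).
It is linked across 1 clause boundary (Ø).
It functions as the subject of "heard", so the gap sits immediately after word 5 ("said").
Base order: That driver had said that who heard that coach had built this panel.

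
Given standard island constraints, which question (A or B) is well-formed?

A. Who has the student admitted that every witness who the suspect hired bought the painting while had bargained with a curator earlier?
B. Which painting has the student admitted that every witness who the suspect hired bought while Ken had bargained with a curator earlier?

In A, the wh-phrase is extracted from inside an adjunct island (introduced by "while"), which blocks movement.
In B, the extraction path crosses only that-complement boundaries, which are transparent.
So B is grammatical.

B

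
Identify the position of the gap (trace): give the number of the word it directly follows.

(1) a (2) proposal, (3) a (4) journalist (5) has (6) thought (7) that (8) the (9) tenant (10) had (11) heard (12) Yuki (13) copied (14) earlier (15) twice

13

The displaced element is "a proposal" (word 2).
It is linked across 2 clause boundaries (that → Ø).
It functions as the direct object of "copied", so the gap sits immediately after word 13 ("copied").
Base order: A journalist has thought that the tenant had heard Yuki copied a proposal earlier twice.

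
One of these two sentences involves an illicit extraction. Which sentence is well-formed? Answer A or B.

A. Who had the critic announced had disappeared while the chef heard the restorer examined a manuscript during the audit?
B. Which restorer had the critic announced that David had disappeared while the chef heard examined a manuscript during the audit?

In B, the wh-phrase is extracted from inside an adjunct island (introduced by "while"), which blocks movement.
In A, the extraction path crosses only that-complement boundaries, which are transparent.
So A is grammatical.

A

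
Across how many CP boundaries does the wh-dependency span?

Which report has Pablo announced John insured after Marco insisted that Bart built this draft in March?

"which report" is extracted from the object of "insured".
Boundaries crossed, outermost first: [Ø] — 1 in total.

1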